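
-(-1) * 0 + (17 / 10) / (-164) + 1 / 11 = 1453 / 18040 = 0.08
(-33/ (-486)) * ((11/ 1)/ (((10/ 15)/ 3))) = 121/ 36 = 3.36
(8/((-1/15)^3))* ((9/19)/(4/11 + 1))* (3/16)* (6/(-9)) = 22275/19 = 1172.37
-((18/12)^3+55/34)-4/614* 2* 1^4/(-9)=-1875533/375768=-4.99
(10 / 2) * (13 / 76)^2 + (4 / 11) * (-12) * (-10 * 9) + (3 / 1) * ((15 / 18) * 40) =492.87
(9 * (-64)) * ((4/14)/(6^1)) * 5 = -960/7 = -137.14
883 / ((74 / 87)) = 1038.12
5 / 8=0.62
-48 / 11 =-4.36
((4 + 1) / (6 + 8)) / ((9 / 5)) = 25 / 126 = 0.20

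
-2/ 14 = -1/ 7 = -0.14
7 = 7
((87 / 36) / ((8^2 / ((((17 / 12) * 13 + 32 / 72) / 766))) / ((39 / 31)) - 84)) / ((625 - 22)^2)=255983 / 76338080581680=0.00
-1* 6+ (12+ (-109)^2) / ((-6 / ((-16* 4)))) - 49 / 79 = 30063935 / 237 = 126852.05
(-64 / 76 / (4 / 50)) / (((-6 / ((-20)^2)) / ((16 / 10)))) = 1122.81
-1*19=-19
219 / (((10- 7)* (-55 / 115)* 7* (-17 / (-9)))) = -15111 / 1309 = -11.54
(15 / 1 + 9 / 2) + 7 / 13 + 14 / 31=20.49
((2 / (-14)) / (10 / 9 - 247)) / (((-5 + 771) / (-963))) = -8667 / 11866106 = -0.00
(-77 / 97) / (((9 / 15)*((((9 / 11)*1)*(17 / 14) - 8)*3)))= 59290 / 941967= 0.06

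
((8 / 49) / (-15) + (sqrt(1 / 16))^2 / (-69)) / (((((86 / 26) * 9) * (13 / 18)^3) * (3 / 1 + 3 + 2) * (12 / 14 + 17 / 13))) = -86103 / 1418384240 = -0.00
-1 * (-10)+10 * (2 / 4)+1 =16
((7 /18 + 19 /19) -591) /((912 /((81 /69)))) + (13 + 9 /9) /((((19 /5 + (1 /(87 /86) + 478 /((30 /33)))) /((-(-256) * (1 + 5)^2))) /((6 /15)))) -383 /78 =5765085635359 /62938026528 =91.60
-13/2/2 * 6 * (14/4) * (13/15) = -1183/20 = -59.15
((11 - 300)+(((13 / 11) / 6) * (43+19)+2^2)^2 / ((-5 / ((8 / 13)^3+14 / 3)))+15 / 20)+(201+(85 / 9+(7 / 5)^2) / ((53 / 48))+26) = -11735067894983 / 38041274700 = -308.48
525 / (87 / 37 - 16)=-3885 / 101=-38.47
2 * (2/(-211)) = -4/211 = -0.02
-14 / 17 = -0.82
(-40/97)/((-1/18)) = 720/97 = 7.42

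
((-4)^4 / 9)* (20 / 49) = 5120 / 441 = 11.61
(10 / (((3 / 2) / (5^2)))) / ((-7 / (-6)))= 1000 / 7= 142.86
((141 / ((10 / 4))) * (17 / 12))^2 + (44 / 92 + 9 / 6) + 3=14694673 / 2300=6388.99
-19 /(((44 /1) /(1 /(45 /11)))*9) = -0.01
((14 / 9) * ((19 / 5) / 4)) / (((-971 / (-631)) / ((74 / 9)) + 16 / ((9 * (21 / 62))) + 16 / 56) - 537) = -0.00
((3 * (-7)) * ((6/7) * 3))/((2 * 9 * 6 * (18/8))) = -2/9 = -0.22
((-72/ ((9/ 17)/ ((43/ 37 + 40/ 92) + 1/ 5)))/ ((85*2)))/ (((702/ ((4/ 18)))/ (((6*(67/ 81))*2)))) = -8196512/ 1814608575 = -0.00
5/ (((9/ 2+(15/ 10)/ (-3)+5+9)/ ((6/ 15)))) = 1/ 9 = 0.11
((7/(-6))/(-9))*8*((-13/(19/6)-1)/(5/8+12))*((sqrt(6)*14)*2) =-608384*sqrt(6)/51813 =-28.76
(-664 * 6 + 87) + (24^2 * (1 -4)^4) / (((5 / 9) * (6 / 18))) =1240227 / 5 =248045.40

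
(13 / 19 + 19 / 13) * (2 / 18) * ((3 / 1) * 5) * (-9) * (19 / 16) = -38.22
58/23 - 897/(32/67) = -1380421/736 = -1875.57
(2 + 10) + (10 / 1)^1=22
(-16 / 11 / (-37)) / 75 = 16 / 30525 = 0.00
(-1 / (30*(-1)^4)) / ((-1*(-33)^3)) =-0.00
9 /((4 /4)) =9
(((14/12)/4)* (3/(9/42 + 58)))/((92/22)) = 539/149960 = 0.00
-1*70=-70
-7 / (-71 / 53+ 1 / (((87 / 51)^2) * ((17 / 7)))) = 5.84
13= 13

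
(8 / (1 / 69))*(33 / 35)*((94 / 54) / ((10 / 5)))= 47564 / 105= 452.99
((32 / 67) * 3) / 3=32 / 67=0.48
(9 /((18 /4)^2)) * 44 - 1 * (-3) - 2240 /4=-537.44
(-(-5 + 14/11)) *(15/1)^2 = 9225/11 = 838.64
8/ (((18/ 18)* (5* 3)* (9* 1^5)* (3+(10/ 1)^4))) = 8/ 1350405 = 0.00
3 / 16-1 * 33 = -525 / 16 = -32.81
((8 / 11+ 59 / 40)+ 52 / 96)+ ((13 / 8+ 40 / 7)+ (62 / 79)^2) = 616986289 / 57666840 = 10.70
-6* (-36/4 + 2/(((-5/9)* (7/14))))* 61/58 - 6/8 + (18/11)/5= 129903/1276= 101.80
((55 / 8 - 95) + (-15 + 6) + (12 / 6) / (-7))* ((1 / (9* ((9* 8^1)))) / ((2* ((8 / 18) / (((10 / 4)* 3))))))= -27275 / 21504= -1.27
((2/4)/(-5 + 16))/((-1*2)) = -1/44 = -0.02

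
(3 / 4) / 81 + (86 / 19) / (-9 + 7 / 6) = -54835 / 96444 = -0.57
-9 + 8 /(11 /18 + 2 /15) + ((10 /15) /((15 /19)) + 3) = 16856 /3015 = 5.59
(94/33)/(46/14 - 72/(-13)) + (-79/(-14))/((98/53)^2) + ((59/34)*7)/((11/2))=253292015773/60570142248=4.18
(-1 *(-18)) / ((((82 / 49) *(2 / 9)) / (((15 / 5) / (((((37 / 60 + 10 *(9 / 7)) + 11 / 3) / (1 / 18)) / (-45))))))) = -6251175 / 295159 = -21.18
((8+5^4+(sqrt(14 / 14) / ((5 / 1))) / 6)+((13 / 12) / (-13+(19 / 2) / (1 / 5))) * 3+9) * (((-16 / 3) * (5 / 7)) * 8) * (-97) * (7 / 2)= 1375283072 / 207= 6643879.57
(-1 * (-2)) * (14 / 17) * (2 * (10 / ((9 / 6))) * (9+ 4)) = 14560 / 51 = 285.49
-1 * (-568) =568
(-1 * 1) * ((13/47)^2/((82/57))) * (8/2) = -19266/90569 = -0.21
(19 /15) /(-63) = -19 /945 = -0.02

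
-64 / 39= -1.64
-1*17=-17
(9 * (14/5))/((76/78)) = 2457/95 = 25.86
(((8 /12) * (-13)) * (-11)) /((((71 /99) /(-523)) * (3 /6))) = -9872148 /71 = -139044.34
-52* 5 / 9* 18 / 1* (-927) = 482040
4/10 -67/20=-59/20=-2.95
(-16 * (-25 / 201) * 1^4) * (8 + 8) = 6400 / 201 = 31.84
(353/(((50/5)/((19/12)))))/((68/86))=288401/4080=70.69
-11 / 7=-1.57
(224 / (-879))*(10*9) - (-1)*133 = 32249 / 293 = 110.06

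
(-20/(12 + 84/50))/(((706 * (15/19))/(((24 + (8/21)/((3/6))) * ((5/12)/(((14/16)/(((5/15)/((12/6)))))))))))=-65000/12609513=-0.01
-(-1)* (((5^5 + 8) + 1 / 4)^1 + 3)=12545 / 4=3136.25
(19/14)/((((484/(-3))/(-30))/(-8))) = -1710/847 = -2.02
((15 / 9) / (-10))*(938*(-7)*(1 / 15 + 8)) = 397243 / 45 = 8827.62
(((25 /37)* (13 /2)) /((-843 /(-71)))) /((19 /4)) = 46150 /592629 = 0.08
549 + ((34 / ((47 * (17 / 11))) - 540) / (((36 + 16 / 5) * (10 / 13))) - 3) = 4864925 / 9212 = 528.11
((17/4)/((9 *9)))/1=17/324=0.05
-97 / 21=-4.62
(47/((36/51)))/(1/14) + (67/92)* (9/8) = 2060033/2208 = 932.99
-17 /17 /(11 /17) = -17 /11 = -1.55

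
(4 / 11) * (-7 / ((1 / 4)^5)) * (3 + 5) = -229376 / 11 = -20852.36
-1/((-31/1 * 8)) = 1/248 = 0.00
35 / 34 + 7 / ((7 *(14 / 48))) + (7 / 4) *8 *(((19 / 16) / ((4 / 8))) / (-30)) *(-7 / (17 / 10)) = 12883 / 1428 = 9.02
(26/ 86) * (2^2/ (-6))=-26/ 129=-0.20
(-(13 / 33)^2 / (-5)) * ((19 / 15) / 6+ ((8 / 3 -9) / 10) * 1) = -3211 / 245025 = -0.01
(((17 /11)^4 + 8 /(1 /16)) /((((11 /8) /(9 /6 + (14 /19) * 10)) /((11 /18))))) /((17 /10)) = 4398005020 /14187129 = 310.00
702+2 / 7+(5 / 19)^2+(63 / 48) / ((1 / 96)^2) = 32341443 / 2527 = 12798.35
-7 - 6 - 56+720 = 651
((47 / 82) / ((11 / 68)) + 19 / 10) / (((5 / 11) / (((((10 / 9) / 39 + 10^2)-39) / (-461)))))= -175288043 / 110570850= -1.59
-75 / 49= -1.53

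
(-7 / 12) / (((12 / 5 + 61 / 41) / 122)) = -18.31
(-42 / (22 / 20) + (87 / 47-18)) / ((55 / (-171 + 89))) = 2303298 / 28435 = 81.00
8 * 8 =64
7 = 7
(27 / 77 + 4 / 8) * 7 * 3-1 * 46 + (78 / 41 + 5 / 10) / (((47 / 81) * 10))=-27.72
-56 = -56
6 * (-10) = -60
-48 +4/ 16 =-191/ 4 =-47.75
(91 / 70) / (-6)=-0.22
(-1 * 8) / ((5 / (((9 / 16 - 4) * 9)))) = 99 / 2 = 49.50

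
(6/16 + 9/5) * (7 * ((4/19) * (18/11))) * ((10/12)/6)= 609/836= 0.73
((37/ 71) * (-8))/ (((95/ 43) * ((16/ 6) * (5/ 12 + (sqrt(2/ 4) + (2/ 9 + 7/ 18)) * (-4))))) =-12543444/ 33988055 + 12371616 * sqrt(2)/ 33988055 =0.15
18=18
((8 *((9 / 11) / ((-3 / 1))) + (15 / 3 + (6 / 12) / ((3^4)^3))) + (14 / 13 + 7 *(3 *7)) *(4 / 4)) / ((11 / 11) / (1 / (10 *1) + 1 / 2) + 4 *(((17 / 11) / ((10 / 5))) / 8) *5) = 45869735878 / 1093882725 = 41.93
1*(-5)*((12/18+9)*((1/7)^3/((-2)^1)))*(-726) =-17545/343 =-51.15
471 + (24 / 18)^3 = 12781 / 27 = 473.37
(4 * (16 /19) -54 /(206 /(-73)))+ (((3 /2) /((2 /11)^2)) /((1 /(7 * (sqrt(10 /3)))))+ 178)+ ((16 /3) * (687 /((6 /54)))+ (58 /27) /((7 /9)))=847 * sqrt(30) /8+ 1363568305 /41097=33759.17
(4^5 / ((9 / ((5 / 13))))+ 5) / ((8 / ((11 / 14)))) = 8965 / 1872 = 4.79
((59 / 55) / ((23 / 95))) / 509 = 1121 / 128777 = 0.01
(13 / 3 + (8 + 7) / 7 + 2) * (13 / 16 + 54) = 78053 / 168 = 464.60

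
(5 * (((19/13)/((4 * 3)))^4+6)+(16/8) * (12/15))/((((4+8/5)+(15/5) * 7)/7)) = 93577319593/11252577024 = 8.32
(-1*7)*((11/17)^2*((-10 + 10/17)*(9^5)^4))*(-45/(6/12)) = -148284614071025549200036800/4913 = -30182091201104325096689.76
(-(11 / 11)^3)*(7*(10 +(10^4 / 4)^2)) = -43750070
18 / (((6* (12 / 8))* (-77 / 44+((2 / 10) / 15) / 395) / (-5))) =1185000 / 207371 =5.71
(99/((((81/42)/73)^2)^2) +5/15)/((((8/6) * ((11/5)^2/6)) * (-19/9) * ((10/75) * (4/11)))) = -1500051888562375/812592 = -1846008684.02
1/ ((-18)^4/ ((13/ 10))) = 13/ 1049760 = 0.00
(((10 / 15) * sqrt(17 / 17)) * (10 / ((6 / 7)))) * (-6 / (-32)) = 35 / 24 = 1.46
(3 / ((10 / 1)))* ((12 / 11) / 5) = 18 / 275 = 0.07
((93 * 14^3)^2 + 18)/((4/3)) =97684435323/2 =48842217661.50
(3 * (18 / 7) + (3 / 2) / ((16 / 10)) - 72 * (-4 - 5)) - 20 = 71305 / 112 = 636.65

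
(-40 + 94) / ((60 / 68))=306 / 5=61.20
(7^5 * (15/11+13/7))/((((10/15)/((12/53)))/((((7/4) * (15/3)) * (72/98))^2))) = 442940400/583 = 759760.55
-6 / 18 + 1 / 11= -0.24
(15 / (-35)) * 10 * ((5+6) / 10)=-33 / 7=-4.71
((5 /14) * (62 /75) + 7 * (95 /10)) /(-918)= -14027 /192780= -0.07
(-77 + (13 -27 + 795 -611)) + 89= 182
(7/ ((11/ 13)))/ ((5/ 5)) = 8.27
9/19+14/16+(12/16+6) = 1231/152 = 8.10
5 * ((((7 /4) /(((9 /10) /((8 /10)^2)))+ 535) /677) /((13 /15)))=120655 /26403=4.57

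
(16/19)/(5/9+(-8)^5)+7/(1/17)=666784583/5603233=119.00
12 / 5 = 2.40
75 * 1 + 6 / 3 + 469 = 546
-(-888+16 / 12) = 2660 / 3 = 886.67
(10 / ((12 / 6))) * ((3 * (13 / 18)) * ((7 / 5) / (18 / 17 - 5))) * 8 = -6188 / 201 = -30.79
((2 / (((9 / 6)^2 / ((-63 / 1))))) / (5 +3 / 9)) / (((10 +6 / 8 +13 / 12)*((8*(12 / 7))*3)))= -49 / 2272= -0.02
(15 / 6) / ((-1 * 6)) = -5 / 12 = -0.42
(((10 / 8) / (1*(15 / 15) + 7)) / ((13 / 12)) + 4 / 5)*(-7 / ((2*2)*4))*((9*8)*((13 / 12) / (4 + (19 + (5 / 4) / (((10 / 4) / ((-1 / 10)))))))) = -3437 / 2448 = -1.40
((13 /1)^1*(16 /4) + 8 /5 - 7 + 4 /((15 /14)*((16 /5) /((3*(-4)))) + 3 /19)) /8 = 1.91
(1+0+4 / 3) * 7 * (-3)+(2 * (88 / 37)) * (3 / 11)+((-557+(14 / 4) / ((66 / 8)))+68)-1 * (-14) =-637702 / 1221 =-522.28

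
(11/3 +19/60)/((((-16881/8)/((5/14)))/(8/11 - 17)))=42781/3899511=0.01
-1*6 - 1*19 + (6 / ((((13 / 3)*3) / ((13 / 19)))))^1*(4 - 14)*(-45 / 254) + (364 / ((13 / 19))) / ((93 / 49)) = 57417409 / 224409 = 255.86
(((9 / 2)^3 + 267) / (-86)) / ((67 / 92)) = -65895 / 11524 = -5.72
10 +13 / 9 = 103 / 9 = 11.44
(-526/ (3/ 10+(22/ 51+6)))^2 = 71963427600/ 11785489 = 6106.10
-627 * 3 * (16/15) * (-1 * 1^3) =10032/5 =2006.40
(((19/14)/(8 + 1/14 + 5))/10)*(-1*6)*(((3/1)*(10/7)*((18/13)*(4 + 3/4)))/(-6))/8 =3249/88816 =0.04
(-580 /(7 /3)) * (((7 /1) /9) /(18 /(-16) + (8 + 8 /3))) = -4640 /229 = -20.26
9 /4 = 2.25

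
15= 15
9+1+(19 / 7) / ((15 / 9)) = 407 / 35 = 11.63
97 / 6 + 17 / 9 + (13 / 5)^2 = 11167 / 450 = 24.82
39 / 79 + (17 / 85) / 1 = 274 / 395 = 0.69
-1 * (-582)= 582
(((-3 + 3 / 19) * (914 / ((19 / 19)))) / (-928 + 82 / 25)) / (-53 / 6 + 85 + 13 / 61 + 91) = 75267900 / 4484734027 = 0.02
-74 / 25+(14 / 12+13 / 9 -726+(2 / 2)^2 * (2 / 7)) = -2287099 / 3150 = -726.06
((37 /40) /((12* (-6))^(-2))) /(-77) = -23976 /385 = -62.28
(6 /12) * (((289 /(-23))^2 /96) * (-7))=-584647 /101568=-5.76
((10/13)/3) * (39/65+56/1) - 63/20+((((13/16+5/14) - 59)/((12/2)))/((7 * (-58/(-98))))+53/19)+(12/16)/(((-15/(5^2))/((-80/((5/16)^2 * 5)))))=744811441/3438240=216.63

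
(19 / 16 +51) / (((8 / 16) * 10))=10.44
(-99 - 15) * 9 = -1026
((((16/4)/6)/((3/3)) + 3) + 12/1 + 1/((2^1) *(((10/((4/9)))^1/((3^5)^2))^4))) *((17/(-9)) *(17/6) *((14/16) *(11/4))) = -989646198301134108427/3240000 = -305446357500350.03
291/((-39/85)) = -8245/13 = -634.23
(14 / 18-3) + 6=34 / 9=3.78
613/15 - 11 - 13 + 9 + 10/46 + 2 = 9689/345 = 28.08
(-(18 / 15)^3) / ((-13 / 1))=216 / 1625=0.13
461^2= 212521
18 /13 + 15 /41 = 933 /533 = 1.75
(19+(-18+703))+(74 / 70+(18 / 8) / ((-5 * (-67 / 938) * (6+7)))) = 642043 / 910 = 705.54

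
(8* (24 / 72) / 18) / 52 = 1 / 351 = 0.00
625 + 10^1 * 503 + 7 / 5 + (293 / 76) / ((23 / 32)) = 12370954 / 2185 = 5661.76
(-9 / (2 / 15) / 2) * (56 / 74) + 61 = 1312 / 37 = 35.46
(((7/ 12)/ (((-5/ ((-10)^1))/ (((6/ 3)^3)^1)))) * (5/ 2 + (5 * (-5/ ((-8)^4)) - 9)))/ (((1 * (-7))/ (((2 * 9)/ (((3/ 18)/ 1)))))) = 239841/ 256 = 936.88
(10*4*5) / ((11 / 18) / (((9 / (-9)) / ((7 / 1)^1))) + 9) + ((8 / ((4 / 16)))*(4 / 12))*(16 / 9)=28144 / 459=61.32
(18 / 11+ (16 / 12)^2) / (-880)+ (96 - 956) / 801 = -4177441 / 3876840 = -1.08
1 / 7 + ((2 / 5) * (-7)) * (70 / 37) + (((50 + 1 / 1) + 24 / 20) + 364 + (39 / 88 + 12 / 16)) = 46978727 / 113960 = 412.24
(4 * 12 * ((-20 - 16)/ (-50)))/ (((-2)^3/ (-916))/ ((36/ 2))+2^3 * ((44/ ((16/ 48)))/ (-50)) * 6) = -1780704/ 6529223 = -0.27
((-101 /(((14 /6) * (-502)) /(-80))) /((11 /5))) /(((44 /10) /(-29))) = 4393500 /212597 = 20.67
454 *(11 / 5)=4994 / 5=998.80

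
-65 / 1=-65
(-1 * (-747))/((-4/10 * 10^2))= -747/40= -18.68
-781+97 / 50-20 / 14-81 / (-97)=-26469237 / 33950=-779.65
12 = 12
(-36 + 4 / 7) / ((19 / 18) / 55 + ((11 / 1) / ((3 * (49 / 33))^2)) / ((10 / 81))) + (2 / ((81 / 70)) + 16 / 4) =-461927212 / 217057887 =-2.13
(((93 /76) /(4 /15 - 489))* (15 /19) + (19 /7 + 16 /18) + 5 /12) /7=669894277 /1167102531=0.57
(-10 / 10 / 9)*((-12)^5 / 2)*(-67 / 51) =-308736 / 17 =-18160.94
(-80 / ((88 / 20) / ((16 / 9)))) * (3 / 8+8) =-26800 / 99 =-270.71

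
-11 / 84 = -0.13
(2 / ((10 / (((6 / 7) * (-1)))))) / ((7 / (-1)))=6 / 245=0.02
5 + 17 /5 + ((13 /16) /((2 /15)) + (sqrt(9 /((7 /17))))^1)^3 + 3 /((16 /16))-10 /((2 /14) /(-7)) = 2865591 * sqrt(119) /50176 + 1292831857 /1146880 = 1750.27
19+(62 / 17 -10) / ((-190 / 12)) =31333 / 1615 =19.40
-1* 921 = -921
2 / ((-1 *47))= -2 / 47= -0.04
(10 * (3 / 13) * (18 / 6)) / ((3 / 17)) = 39.23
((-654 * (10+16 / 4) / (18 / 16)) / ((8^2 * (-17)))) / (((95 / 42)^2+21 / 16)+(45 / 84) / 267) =79858632 / 68652613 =1.16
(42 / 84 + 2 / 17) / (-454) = -21 / 15436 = -0.00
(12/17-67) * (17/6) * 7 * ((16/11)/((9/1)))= -63112/297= -212.50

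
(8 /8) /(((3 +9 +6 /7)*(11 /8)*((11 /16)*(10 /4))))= 896 /27225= 0.03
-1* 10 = -10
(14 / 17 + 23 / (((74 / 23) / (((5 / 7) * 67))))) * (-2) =-3019907 / 4403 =-685.87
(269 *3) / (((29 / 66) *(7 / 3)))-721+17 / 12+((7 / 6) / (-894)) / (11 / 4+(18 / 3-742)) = 30814756223 / 456245748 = 67.54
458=458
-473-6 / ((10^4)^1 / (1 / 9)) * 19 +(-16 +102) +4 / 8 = -5797519 / 15000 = -386.50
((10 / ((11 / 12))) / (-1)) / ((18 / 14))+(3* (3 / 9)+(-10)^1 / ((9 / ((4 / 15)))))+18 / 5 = -6209 / 1485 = -4.18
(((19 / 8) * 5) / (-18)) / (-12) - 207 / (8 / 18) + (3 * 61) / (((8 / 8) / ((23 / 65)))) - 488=-99845873 / 112320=-888.94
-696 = -696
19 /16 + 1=35 /16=2.19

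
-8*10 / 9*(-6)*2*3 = 320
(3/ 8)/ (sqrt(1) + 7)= 0.05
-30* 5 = -150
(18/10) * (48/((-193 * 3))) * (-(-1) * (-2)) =288/965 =0.30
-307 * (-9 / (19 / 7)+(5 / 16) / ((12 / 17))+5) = -2382013 / 3648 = -652.96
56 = 56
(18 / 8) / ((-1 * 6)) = -3 / 8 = -0.38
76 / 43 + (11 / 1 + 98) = 4763 / 43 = 110.77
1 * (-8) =-8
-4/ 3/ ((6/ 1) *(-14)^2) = -1/ 882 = -0.00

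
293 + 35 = 328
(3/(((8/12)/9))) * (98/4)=3969/4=992.25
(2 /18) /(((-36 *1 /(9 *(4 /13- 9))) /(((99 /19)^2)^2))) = 1206081657 /6776692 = 177.97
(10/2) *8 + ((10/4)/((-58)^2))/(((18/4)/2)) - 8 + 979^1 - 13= 15107729/15138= 998.00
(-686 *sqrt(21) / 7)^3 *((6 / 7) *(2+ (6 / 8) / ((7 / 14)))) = -59295096 *sqrt(21) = -271724265.76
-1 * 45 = -45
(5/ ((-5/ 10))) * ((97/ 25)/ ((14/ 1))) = -97/ 35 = -2.77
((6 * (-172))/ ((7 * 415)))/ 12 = -86/ 2905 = -0.03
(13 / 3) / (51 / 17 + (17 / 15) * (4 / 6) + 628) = 195 / 28429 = 0.01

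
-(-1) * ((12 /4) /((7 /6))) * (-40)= -720 /7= -102.86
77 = 77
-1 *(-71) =71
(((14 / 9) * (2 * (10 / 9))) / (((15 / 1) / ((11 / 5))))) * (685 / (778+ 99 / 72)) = 675136 / 1515105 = 0.45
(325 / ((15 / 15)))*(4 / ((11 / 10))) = 1181.82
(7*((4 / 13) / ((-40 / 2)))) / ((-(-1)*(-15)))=7 / 975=0.01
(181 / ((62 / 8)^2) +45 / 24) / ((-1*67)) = -37583 / 515096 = -0.07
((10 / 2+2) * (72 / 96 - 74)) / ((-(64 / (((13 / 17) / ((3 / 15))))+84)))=133315 / 26192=5.09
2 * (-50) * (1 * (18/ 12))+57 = -93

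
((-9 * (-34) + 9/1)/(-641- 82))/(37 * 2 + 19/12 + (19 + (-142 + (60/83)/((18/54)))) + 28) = 104580/4140139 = 0.03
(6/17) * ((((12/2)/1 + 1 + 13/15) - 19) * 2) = -668/85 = -7.86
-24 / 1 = -24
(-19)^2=361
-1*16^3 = -4096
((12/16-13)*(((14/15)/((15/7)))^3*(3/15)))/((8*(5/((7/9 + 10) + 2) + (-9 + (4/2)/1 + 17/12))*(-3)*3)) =-132590423/244841484375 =-0.00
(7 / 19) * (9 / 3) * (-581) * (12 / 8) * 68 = -1244502 / 19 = -65500.11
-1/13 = -0.08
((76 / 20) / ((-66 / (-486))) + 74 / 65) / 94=443 / 1430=0.31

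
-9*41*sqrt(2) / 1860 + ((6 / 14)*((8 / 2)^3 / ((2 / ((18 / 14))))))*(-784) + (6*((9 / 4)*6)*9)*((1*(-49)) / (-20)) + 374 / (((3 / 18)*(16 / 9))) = -107757 / 10 - 123*sqrt(2) / 620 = -10775.98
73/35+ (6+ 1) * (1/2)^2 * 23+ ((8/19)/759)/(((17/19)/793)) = 77364241/1806420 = 42.83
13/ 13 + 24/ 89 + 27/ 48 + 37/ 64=13729/ 5696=2.41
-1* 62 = -62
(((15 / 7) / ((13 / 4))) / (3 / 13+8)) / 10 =6 / 749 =0.01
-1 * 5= -5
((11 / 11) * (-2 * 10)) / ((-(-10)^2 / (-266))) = -266 / 5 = -53.20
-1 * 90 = -90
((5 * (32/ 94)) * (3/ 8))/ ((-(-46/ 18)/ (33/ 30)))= 297/ 1081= 0.27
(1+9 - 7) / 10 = 3 / 10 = 0.30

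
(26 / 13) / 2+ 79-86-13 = -19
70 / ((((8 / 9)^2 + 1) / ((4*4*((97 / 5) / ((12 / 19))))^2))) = 6847644384 / 725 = 9445026.74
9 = 9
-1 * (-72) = 72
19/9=2.11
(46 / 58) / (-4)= -23 / 116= -0.20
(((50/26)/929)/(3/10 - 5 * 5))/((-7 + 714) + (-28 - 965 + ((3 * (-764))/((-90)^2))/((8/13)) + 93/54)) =0.00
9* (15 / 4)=135 / 4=33.75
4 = 4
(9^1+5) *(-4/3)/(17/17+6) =-8/3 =-2.67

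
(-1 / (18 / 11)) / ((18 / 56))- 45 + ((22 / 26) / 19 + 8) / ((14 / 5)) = -44.03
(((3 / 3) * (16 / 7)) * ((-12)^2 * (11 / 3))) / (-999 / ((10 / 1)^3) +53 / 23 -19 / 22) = 712448000 / 260757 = 2732.23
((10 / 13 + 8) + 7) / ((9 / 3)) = 205 / 39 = 5.26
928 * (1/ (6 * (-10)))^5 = -0.00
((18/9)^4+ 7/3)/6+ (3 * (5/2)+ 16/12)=107/9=11.89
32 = 32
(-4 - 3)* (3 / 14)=-3 / 2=-1.50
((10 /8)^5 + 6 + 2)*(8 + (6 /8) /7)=2568959 /28672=89.60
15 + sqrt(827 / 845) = sqrt(4135) / 65 + 15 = 15.99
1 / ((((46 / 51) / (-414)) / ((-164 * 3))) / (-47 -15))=-14001336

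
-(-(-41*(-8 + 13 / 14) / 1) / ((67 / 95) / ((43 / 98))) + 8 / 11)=181655773 / 1011164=179.65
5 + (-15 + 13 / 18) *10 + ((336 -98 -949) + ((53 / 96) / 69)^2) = -37242138887 / 43877376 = -848.78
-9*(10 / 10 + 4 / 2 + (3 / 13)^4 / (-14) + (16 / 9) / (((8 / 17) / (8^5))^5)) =-10472871486255770438202565114177 / 399854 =-26191738700265022828838940.00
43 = 43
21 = 21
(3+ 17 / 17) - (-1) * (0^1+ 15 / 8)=47 / 8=5.88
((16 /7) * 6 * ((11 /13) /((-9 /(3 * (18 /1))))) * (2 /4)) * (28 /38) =-6336 /247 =-25.65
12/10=6/5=1.20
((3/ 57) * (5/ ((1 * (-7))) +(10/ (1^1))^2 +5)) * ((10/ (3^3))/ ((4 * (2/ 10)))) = 9125/ 3591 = 2.54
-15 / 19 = -0.79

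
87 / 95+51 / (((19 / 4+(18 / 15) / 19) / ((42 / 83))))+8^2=1013519969 / 14421665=70.28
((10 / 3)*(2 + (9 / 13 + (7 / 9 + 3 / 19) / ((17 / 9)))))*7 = 936950 / 12597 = 74.38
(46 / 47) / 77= 46 / 3619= 0.01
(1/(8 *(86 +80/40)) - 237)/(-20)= 166847/14080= 11.85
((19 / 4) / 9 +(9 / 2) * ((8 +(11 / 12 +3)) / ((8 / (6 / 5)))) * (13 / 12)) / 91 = 53233 / 524160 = 0.10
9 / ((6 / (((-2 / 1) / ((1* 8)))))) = -3 / 8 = -0.38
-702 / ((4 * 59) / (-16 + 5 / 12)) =21879 / 472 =46.35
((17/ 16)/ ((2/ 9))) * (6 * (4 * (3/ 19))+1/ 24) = 89097/ 4864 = 18.32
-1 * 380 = -380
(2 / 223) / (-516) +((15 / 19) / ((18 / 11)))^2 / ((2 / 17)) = 493109993 / 249237288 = 1.98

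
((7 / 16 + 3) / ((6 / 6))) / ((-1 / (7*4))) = -385 / 4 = -96.25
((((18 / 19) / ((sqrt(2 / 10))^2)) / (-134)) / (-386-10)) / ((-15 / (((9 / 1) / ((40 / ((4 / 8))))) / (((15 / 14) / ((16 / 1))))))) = -7 / 700150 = -0.00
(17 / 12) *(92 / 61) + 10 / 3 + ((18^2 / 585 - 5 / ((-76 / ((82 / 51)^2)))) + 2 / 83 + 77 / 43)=5600717273681 / 699332469615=8.01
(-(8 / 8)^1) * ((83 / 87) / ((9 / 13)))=-1079 / 783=-1.38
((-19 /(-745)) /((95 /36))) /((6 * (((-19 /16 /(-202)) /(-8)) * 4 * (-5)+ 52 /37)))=1435008 /1265170175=0.00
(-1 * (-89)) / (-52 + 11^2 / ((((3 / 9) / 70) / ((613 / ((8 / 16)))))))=89 / 31152608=0.00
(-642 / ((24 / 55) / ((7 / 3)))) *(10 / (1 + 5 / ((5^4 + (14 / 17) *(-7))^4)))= -120451914870536900475 / 3508734017467156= -34329.17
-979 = -979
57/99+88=2923/33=88.58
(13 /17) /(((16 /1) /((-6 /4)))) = -39 /544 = -0.07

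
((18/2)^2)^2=6561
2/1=2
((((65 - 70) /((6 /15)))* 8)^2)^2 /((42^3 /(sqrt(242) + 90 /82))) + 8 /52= 812584378 /548457 + 137500000* sqrt(2) /9261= 22478.71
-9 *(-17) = 153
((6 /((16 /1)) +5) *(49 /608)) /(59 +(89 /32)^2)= 0.01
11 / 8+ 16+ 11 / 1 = 227 / 8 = 28.38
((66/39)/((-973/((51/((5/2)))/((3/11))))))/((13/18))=-0.18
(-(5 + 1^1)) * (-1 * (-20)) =-120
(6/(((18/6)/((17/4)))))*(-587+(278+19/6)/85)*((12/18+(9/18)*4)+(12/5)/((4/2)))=-8632807/450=-19184.02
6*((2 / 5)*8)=96 / 5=19.20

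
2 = 2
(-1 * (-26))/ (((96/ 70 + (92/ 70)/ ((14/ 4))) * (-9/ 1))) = -3185/ 1926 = -1.65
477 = 477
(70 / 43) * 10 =700 / 43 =16.28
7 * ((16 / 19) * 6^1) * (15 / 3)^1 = 3360 / 19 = 176.84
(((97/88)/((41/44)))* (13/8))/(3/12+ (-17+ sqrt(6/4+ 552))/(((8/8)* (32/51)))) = 333292/4426565+ 29682* sqrt(246)/4426565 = 0.18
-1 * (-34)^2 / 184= -289 / 46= -6.28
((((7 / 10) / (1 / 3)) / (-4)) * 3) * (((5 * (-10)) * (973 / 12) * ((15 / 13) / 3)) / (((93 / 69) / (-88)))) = -129238725 / 806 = -160345.81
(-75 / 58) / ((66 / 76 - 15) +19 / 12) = 8550 / 82969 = 0.10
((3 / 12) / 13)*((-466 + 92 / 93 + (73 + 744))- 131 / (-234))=2557391 / 377208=6.78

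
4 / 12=1 / 3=0.33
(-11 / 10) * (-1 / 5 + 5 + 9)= -759 / 50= -15.18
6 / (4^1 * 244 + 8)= 1 / 164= 0.01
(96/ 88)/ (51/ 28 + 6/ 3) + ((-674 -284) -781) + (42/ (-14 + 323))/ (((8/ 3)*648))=-182119183025/ 104743584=-1738.71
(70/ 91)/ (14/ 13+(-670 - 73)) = -2/ 1929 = -0.00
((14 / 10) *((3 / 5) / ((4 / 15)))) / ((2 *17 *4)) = 63 / 2720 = 0.02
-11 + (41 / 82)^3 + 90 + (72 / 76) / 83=998385 / 12616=79.14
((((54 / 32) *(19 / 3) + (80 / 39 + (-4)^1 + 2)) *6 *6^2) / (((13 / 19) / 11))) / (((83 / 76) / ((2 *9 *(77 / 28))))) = 23709216861 / 14027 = 1690255.71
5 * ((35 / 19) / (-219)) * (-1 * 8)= 1400 / 4161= 0.34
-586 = -586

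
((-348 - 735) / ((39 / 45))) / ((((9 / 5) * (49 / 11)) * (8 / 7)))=-99275 / 728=-136.37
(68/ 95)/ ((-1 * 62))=-34/ 2945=-0.01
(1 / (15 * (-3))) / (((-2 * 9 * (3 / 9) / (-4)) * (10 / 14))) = -14 / 675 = -0.02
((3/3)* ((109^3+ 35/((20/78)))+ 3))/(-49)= -2590337/98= -26432.01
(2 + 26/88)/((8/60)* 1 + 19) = 1515/12628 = 0.12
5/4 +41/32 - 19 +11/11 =-495/32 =-15.47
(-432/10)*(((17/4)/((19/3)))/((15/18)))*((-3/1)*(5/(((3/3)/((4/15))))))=139.15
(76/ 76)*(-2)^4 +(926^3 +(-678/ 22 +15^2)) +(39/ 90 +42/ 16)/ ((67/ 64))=794022989.10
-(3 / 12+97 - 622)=2099 / 4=524.75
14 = 14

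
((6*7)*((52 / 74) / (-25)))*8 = -8736 / 925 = -9.44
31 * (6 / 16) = 93 / 8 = 11.62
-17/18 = -0.94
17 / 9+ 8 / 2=53 / 9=5.89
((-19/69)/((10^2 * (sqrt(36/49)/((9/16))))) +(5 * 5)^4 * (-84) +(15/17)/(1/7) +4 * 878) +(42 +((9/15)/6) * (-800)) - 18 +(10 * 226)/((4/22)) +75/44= -451386249361671/13763200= -32796606.12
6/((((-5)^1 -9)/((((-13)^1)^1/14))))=39/98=0.40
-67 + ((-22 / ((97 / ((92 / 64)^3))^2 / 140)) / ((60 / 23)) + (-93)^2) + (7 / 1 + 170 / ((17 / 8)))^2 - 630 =3674881507686917 / 236785238016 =15519.89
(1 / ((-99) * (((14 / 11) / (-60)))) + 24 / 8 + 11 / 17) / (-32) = -46 / 357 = -0.13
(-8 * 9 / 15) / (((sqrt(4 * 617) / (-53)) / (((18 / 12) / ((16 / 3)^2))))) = 4293 * sqrt(617) / 394880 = 0.27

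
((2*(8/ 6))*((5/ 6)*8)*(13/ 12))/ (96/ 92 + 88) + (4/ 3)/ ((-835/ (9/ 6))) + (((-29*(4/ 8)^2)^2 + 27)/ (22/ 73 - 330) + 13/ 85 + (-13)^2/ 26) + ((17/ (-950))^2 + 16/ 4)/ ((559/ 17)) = 100477776438459140507/ 14891833113711840000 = 6.75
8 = 8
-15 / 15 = -1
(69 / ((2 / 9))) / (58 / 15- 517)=-9315 / 15394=-0.61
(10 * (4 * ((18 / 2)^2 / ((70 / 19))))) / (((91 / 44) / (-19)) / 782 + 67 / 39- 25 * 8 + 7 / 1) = -156955395168 / 34138954283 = -4.60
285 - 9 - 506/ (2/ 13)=-3013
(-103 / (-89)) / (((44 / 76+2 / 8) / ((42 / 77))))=15656 / 20559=0.76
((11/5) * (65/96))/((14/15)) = 715/448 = 1.60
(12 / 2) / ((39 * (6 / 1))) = 1 / 39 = 0.03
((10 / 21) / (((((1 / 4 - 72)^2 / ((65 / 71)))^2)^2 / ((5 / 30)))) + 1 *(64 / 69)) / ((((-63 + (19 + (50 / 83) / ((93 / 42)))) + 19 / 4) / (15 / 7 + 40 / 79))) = -23704196557256317620262174772490840320 / 376011208305823821082994991377031668217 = -0.06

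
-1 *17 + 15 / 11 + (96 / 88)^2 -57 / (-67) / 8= -14.34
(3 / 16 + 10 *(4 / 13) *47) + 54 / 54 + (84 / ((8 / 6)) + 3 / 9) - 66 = 89317 / 624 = 143.14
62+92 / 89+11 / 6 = 34639 / 534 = 64.87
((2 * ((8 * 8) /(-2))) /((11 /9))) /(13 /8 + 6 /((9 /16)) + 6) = -13824 /4829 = -2.86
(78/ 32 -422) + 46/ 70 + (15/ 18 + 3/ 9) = -701801/ 1680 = -417.74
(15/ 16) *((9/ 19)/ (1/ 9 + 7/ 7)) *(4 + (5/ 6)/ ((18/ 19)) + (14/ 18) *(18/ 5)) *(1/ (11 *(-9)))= -0.03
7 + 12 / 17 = 131 / 17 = 7.71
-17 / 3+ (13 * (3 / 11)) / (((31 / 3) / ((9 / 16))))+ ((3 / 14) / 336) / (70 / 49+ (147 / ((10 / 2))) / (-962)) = -14759082203 / 2696603448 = -5.47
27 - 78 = -51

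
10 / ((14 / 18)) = 90 / 7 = 12.86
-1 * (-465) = 465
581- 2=579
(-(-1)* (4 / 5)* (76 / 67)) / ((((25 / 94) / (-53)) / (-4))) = 6058112 / 8375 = 723.36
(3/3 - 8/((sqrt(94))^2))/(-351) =-0.00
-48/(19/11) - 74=-101.79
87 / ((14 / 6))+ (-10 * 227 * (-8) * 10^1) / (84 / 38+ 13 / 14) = 67671427 / 1169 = 57888.30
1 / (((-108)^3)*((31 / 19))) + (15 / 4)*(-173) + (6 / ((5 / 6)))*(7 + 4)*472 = 7172442054769 / 195255360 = 36733.65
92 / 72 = 23 / 18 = 1.28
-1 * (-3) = 3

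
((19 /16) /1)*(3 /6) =19 /32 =0.59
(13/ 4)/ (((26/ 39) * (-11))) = -39/ 88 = -0.44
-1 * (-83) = 83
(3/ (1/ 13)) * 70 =2730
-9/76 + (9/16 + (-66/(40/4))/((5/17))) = -167169/7600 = -22.00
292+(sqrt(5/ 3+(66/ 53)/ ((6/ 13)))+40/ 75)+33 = sqrt(110346)/ 159+4883/ 15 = 327.62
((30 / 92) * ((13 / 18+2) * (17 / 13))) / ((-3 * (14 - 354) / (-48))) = -49 / 897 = -0.05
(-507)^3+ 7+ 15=-130323821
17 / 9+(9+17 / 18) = 11.83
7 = 7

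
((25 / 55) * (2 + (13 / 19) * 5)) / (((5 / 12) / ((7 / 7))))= 1236 / 209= 5.91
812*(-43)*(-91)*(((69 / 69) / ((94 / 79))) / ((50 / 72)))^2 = 6424880729904 / 1380625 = 4653603.06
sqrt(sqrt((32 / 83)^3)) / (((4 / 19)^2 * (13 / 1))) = 361 * 2^(3 / 4) * 83^(1 / 4) / 2158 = 0.85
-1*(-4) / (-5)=-4 / 5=-0.80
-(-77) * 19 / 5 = 1463 / 5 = 292.60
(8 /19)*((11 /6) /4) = 0.19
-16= -16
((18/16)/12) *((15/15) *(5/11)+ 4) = 0.42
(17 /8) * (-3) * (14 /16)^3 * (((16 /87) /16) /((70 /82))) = -34153 /593920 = -0.06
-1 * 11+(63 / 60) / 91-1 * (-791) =202803 / 260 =780.01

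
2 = 2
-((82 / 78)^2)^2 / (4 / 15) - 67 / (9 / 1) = -37091849 / 3084588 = -12.02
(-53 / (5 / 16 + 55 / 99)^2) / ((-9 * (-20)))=-30528 / 78125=-0.39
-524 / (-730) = 262 / 365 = 0.72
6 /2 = 3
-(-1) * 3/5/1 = 0.60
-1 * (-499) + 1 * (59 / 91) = 45468 / 91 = 499.65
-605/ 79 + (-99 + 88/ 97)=-810370/ 7663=-105.75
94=94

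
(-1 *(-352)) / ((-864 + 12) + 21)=-0.42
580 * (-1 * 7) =-4060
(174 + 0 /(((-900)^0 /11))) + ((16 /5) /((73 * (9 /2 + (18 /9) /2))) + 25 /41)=28744697 /164615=174.62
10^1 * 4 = 40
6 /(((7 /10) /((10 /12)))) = 50 /7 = 7.14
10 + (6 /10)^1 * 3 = 59 /5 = 11.80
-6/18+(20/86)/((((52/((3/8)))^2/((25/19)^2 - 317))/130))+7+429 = 16860876977/38745408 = 435.17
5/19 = 0.26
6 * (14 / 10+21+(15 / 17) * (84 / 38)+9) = 200.10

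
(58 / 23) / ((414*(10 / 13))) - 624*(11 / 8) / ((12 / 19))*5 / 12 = -107795467 / 190440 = -566.03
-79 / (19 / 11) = -869 / 19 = -45.74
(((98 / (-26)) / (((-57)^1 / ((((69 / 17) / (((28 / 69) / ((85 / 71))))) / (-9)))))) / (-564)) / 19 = 18515 / 2255117904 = 0.00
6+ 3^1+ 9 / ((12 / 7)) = 57 / 4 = 14.25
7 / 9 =0.78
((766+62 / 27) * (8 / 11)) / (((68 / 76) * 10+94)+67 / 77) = 22071616 / 4100895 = 5.38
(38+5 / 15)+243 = 844 / 3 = 281.33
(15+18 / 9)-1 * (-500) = 517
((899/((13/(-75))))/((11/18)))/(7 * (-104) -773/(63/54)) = 6.10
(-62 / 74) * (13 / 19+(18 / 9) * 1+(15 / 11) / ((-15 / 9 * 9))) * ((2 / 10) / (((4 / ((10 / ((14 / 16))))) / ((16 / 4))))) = -268832 / 54131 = -4.97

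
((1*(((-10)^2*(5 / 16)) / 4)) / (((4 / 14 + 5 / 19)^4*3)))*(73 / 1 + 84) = 6140676649625 / 1363115568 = 4504.88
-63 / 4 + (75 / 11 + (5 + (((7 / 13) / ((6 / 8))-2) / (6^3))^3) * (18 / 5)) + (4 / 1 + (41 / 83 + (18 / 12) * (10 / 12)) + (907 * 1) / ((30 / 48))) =27782475243865943 / 18951053790240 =1466.01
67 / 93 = 0.72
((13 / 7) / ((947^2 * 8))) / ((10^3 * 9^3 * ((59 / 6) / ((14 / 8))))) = 13 / 205720810128000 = 0.00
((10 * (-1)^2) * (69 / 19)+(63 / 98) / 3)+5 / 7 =9907 / 266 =37.24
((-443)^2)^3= 7558269224026249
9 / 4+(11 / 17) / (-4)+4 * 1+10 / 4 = 146 / 17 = 8.59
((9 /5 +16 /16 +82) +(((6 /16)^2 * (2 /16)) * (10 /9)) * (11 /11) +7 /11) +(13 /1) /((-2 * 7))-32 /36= 83.64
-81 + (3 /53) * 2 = -4287 /53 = -80.89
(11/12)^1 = 11/12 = 0.92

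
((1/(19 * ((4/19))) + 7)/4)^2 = 3.29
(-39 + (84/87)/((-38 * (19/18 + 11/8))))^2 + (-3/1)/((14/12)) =2017942583877/1328254375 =1519.24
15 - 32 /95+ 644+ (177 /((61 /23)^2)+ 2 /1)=242436258 /353495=685.83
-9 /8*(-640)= 720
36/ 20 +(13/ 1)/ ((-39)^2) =1058/ 585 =1.81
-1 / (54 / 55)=-1.02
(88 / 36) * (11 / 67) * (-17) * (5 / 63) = -20570 / 37989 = -0.54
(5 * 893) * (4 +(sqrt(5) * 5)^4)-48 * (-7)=69783821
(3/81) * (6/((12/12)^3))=2/9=0.22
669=669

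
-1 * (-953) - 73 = 880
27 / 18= 3 / 2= 1.50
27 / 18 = 3 / 2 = 1.50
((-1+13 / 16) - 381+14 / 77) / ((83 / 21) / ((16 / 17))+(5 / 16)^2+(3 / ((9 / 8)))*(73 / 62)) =-698465712 / 13633345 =-51.23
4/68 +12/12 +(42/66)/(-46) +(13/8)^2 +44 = 13126133/275264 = 47.69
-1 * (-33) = 33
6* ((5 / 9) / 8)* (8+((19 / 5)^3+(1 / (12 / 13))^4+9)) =189862349 / 6220800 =30.52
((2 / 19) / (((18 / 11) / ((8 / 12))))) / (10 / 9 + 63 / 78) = 572 / 25593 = 0.02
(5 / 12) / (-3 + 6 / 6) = -5 / 24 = -0.21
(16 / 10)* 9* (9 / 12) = 54 / 5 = 10.80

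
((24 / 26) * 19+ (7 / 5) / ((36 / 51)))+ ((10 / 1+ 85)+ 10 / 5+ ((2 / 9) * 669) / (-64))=114.20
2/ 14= 1/ 7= 0.14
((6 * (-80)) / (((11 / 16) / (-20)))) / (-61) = -153600 / 671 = -228.91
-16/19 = -0.84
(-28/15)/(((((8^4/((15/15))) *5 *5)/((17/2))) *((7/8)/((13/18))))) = -0.00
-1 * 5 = -5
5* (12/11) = 60/11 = 5.45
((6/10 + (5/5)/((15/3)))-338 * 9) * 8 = -24329.60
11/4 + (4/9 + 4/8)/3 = 331/108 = 3.06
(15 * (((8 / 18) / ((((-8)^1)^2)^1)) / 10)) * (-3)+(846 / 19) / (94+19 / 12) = 303071 / 697376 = 0.43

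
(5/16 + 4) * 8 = 69/2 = 34.50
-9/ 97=-0.09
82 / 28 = 2.93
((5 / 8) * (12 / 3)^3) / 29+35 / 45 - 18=-4135 / 261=-15.84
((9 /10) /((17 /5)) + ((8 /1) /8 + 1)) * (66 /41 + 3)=14553 /1394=10.44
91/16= 5.69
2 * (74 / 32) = 37 / 8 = 4.62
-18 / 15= -6 / 5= -1.20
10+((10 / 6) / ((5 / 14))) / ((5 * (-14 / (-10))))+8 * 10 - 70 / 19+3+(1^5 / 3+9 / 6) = 3489 / 38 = 91.82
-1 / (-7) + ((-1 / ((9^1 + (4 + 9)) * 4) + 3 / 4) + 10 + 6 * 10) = 43663 / 616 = 70.88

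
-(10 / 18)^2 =-25 / 81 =-0.31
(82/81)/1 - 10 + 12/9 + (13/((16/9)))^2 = 950089/20736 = 45.82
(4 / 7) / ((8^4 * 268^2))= 1 / 514834432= 0.00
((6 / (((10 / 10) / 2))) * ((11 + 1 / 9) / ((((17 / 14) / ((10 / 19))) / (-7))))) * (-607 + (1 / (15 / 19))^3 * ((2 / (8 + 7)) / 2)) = 96345810176 / 392445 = 245501.43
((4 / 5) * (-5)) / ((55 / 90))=-6.55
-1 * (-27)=27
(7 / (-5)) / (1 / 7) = -49 / 5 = -9.80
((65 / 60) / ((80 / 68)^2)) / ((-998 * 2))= -3757 / 9580800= -0.00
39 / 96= 13 / 32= 0.41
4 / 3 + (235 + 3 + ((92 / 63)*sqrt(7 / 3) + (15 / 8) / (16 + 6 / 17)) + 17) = 92*sqrt(21) / 189 + 1711021 / 6672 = 258.68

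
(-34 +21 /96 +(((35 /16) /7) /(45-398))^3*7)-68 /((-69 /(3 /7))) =-967657190810315 /29007475904512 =-33.36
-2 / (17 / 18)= -36 / 17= -2.12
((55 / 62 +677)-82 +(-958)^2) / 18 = 56938313 / 1116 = 51019.99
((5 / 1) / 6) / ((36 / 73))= 365 / 216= 1.69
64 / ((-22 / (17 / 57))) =-544 / 627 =-0.87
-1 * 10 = -10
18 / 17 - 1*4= -50 / 17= -2.94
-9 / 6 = -3 / 2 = -1.50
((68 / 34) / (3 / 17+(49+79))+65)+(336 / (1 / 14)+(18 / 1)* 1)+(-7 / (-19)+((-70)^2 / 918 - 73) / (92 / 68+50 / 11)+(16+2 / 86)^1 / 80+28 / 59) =1195303820054636191 / 250242207215760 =4776.59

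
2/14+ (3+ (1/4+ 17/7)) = 163/28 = 5.82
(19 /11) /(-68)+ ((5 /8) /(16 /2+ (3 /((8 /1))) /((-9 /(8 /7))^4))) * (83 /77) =3695925251 /62844578368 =0.06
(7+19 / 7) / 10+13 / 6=3.14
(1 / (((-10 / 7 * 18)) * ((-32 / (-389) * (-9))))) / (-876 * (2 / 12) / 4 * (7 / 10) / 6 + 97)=2723 / 4807728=0.00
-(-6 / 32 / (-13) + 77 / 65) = -1247 / 1040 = -1.20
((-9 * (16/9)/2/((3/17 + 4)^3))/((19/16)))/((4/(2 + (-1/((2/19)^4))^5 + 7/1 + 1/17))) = 184679539596923292557288144257/222832525312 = 828781791788893356.21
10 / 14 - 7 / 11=6 / 77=0.08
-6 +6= 0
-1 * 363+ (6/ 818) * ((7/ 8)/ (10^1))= -11877339/ 32720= -363.00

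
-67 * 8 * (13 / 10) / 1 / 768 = -871 / 960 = -0.91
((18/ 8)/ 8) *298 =1341/ 16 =83.81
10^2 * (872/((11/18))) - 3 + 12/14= 10987035/77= 142688.77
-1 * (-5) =5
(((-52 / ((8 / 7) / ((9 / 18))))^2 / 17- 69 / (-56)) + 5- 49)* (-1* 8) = 23463 / 238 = 98.58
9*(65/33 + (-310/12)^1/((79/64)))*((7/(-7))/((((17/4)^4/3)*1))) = 113875200/72579749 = 1.57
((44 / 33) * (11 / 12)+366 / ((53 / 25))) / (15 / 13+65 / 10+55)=2156258 / 777033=2.77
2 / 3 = 0.67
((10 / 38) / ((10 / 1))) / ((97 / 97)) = 1 / 38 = 0.03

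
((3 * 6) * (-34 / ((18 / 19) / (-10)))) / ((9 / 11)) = 71060 / 9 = 7895.56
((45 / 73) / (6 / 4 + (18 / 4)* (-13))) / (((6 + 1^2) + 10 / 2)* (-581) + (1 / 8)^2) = 960 / 618889109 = 0.00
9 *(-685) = -6165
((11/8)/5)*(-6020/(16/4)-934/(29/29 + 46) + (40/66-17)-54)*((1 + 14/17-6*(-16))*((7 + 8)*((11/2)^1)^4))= -30121595860807/51136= -589048730.07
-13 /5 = -2.60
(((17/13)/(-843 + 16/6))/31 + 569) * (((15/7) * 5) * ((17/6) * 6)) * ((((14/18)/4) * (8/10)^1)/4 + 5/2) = 5613907523780/21335223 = 263128.61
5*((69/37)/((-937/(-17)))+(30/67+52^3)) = 1633043075225/2322823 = 703042.41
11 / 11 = 1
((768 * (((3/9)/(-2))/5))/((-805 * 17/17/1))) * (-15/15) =-128/4025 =-0.03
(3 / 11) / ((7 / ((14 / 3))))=2 / 11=0.18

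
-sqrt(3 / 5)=-sqrt(15) / 5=-0.77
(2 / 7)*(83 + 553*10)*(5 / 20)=5613 / 14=400.93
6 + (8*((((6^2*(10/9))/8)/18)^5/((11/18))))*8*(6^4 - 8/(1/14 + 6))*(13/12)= 916224326/3680721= 248.93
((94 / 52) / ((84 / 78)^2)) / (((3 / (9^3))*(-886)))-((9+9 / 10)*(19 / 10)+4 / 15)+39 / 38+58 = 19560290339 / 494919600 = 39.52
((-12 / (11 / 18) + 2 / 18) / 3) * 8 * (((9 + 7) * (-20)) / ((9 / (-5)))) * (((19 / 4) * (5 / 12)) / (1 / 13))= -1909804000 / 8019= -238159.87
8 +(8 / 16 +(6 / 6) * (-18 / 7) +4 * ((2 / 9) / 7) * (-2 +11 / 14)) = 5093 / 882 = 5.77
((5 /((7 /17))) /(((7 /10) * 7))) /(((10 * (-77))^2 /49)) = 17 /83006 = 0.00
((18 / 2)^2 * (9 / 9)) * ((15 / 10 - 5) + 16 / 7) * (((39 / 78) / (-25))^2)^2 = -1377 / 87500000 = -0.00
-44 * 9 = -396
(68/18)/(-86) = -17/387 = -0.04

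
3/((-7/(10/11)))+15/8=915/616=1.49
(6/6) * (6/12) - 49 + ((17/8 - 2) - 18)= -531/8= -66.38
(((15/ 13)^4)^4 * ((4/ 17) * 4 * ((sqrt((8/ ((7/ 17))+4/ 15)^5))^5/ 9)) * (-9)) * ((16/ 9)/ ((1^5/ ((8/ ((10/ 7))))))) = -939718179702834942735729420327846342662553600 * sqrt(54285)/ 156573780732339425361146755697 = -1398358450869824179.40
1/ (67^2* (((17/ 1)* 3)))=1/ 228939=0.00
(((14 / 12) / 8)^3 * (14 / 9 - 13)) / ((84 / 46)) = -0.02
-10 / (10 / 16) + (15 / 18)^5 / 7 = -867787 / 54432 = -15.94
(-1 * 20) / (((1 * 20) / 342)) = -342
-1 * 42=-42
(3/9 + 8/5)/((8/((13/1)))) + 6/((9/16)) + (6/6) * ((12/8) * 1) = 1837/120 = 15.31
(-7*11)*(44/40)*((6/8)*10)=-635.25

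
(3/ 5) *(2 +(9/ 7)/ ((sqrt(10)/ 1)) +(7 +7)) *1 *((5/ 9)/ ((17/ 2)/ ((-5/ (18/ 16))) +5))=24 *sqrt(10)/ 1729 +1280/ 741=1.77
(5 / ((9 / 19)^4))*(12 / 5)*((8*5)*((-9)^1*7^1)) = -145959520 / 243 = -600656.46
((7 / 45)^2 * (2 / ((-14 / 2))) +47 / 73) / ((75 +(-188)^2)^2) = 94153 / 185447284554825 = 0.00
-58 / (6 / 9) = -87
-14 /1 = -14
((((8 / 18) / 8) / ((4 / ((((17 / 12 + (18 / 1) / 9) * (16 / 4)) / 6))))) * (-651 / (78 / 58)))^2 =66570708169 / 283855104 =234.52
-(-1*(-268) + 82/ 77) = -20718/ 77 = -269.06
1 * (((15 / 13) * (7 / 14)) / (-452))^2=225 / 138109504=0.00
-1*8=-8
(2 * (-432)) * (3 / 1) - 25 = -2617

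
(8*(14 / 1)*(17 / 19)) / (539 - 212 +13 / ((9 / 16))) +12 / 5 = 804108 / 299345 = 2.69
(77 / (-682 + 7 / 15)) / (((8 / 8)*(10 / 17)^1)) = -3927 / 20446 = -0.19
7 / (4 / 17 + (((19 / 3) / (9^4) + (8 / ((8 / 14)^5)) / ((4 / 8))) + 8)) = 149905728 / 5800187429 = 0.03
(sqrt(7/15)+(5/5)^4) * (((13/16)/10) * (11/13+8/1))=23 * sqrt(105)/480+23/32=1.21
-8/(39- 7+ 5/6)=-48/197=-0.24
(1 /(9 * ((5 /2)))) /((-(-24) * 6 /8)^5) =0.00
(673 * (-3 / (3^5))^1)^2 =452929 / 6561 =69.03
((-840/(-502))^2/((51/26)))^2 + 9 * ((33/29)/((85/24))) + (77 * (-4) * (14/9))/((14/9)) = -50408616241049564/166326225071905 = -303.07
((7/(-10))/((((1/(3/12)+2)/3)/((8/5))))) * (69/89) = -966/2225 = -0.43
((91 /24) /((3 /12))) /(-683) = -91 /4098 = -0.02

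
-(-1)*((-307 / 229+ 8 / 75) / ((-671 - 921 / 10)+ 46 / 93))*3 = 3941898 / 812060335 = 0.00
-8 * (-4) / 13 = 32 / 13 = 2.46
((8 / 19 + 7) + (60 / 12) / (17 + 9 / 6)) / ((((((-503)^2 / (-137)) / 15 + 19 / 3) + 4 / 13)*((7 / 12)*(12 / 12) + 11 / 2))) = -288896010 / 26614905823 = -0.01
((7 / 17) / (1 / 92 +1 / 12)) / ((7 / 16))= 2208 / 221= 9.99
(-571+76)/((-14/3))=1485/14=106.07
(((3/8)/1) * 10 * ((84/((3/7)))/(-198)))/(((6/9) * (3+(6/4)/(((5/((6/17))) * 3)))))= -20825/11352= -1.83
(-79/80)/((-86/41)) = 3239/6880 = 0.47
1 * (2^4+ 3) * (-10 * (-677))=128630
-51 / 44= -1.16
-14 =-14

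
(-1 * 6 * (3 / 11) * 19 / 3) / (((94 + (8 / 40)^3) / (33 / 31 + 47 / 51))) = -14915000 / 68120547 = -0.22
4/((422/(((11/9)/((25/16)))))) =352/47475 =0.01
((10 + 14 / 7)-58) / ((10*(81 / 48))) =-368 / 135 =-2.73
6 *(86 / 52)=129 / 13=9.92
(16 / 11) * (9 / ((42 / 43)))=13.40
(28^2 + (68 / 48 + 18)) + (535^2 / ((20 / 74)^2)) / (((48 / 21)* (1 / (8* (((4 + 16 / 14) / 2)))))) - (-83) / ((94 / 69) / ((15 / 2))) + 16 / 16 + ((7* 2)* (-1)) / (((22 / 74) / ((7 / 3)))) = 218796056857 / 6204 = 35266933.73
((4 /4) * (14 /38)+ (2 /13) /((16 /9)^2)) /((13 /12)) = 39561 /102752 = 0.39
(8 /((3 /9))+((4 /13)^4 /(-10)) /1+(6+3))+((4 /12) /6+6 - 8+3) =87537161 /2570490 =34.05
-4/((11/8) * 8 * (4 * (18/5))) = -5/198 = -0.03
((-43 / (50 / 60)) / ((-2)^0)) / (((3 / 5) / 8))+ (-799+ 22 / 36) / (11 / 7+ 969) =-84237493 / 122292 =-688.82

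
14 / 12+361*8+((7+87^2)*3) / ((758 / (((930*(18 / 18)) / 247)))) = 1686192475 / 561678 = 3002.06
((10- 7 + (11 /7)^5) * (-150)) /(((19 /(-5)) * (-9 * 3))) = -52868000 /2873997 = -18.40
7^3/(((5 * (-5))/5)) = -343/5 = -68.60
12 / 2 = 6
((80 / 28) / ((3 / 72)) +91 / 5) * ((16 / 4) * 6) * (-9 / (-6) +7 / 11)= 1712868 / 385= 4449.01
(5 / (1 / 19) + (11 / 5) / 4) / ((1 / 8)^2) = 30576 / 5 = 6115.20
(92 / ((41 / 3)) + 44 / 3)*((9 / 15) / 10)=1316 / 1025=1.28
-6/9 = -2/3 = -0.67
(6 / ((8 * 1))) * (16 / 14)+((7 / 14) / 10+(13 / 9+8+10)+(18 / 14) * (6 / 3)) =28883 / 1260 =22.92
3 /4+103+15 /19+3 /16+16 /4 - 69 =12077 /304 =39.73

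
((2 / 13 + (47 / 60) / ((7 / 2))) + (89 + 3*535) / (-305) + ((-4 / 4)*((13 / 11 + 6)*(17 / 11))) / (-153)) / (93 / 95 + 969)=-5862121091 / 1114076507544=-0.01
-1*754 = -754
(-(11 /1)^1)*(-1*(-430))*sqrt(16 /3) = -18920*sqrt(3) /3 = -10923.47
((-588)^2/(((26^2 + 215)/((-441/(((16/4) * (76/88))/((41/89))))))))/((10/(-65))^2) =-1630379842/1691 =-964151.30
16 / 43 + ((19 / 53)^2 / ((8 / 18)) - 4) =-3.34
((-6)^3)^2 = 46656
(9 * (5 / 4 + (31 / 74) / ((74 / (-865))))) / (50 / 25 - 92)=1997 / 5476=0.36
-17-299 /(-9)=146 /9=16.22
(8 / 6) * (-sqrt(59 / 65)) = -4 * sqrt(3835) / 195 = -1.27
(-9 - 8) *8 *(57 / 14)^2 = -110466 / 49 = -2254.41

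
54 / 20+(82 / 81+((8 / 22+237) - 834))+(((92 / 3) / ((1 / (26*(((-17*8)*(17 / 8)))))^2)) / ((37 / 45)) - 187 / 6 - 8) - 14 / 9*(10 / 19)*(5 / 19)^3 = 45235922326054719472 / 21481462035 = 2105812083.57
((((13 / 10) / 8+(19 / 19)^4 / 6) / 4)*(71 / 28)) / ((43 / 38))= 106571 / 577920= 0.18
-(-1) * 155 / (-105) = -31 / 21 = -1.48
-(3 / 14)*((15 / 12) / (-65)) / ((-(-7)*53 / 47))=141 / 270088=0.00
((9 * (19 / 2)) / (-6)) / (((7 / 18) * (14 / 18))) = -4617 / 98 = -47.11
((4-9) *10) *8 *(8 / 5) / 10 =-64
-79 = -79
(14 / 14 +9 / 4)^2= 169 / 16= 10.56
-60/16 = -15/4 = -3.75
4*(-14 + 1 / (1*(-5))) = -284 / 5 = -56.80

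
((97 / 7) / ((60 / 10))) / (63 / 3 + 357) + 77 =1222549 / 15876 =77.01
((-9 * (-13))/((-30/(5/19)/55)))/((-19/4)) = 4290/361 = 11.88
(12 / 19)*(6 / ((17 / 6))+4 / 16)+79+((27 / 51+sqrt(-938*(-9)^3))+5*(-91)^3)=-1216990994 / 323+27*sqrt(938)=-3766947.05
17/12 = 1.42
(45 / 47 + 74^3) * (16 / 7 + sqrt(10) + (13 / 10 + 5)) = 19045573 * sqrt(10) / 47 + 11446389373 / 3290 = 4760579.54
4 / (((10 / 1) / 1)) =2 / 5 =0.40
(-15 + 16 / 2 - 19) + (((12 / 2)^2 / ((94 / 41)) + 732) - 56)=31288 / 47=665.70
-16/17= -0.94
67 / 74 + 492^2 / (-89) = -17906773 / 6586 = -2718.91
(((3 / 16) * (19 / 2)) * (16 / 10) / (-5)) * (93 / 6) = -8.84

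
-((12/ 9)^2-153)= 1361/ 9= 151.22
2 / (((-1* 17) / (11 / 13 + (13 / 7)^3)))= -3804 / 4459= -0.85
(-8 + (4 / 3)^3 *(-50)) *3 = -3416 / 9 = -379.56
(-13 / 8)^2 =169 / 64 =2.64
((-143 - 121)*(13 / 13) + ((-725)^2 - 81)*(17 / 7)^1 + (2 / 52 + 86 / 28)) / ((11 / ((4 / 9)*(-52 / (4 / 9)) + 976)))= 1393457796 / 13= 107189061.23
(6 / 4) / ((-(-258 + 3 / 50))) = 25 / 4299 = 0.01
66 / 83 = 0.80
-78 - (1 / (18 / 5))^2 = -25297 / 324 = -78.08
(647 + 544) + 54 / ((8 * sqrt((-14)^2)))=1191.48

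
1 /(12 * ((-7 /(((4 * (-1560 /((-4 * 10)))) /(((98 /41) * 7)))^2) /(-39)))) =33238413 /823543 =40.36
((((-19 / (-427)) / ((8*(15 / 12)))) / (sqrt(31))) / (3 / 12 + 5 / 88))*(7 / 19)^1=44*sqrt(31) / 255285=0.00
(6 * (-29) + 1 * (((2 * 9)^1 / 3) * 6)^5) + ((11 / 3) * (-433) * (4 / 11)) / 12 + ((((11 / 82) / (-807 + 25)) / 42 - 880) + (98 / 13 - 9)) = 60465072.43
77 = 77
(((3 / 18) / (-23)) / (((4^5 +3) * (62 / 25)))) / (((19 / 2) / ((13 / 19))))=-25 / 122004282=-0.00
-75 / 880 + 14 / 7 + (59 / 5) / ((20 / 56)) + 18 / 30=156441 / 4400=35.55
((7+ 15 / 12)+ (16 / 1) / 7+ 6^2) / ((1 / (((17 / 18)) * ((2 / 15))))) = 22151 / 3780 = 5.86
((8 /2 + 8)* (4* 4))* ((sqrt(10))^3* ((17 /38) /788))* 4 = 16320* sqrt(10) /3743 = 13.79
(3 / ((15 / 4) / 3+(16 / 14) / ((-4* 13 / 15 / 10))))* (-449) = 490308 / 745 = 658.13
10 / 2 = 5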